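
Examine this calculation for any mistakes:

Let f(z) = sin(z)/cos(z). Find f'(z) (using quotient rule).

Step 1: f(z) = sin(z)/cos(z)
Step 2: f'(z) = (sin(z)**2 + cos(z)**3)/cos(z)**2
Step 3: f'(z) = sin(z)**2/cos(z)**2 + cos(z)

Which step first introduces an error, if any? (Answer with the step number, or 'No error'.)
Step 2

Step 2 is incorrect due to a wrong exponent.
The step shows: (sin(z)**2 + cos(z)**3)/cos(z)**2
The correct value should be: (sin(z)**2 + cos(z)**2)/cos(z)**2

Explanation: The exponent 2 on cos(z) was incorrectly written as 3: the term (sin(z)**2 + cos(z)**2)/cos(z)**2 was incorrectly written as (sin(z)**2 + cos(z)**3)/cos(z)**2
The later steps are derived from this incorrect expression, so the error originates in Step 2.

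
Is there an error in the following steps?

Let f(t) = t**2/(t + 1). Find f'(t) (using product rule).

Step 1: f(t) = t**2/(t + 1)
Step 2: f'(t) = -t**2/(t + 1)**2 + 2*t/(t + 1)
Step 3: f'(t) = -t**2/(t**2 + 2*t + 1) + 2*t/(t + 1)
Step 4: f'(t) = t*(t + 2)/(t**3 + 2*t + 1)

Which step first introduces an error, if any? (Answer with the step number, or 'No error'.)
Step 4

Step 4 is incorrect due to a wrong exponent.
The step shows: t*(t + 2)/(t**3 + 2*t + 1)
The correct value should be: t*(t + 2)/(t**2 + 2*t + 1)

Explanation: The exponent 2 on t was incorrectly written as 3: the term t*(t + 2)/(t**2 + 2*t + 1) was incorrectly written as t*(t + 2)/(t**3 + 2*t + 1)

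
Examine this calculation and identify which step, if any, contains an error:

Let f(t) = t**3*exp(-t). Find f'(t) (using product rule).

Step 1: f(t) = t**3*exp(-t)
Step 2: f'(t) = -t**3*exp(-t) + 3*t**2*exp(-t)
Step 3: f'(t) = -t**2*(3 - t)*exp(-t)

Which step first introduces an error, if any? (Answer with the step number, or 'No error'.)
Step 3

Step 3 is incorrect due to a sign flip.
The step shows: -t**2*(3 - t)*exp(-t)
The correct value should be: t**2*(3 - t)*exp(-t)

Explanation: The sign of the whole expression was flipped: the term t**2*(3 - t)*exp(-t) was incorrectly written as -t**2*(3 - t)*exp(-t)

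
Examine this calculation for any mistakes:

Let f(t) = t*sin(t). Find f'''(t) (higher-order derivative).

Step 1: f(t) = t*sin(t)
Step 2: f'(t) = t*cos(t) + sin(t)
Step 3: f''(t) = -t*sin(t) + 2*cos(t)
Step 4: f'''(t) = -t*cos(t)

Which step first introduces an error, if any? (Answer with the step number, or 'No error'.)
Step 4

Step 4 is incorrect due to a dropped term.
The step shows: -t*cos(t)
The correct value should be: -t*cos(t) - 3*sin(t)

Explanation: A term was dropped: the term -3*sin(t) was incorrectly omitted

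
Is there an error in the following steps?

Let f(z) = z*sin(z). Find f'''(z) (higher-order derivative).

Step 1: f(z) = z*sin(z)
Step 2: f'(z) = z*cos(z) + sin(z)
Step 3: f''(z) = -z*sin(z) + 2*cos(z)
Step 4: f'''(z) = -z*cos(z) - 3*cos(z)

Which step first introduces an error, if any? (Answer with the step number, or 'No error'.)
Step 4

Step 4 is incorrect due to a wrong trig function.
The step shows: -z*cos(z) - 3*cos(z)
The correct value should be: -z*cos(z) - 3*sin(z)

Explanation: sin(z) was incorrectly written as cos(z): the term -3*sin(z) was incorrectly written as -3*cos(z)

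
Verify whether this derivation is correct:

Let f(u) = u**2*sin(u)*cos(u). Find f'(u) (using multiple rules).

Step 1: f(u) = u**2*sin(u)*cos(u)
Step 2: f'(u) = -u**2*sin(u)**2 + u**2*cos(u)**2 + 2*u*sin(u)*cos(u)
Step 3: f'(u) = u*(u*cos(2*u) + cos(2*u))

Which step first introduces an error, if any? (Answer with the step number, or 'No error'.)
Step 3

Step 3 is incorrect due to a wrong trig function.
The step shows: u*(u*cos(2*u) + cos(2*u))
The correct value should be: u*(u*cos(2*u) + sin(2*u))

Explanation: sin(2*u) was incorrectly written as cos(2*u): the term u*(u*cos(2*u) + sin(2*u)) was incorrectly written as u*(u*cos(2*u) + cos(2*u))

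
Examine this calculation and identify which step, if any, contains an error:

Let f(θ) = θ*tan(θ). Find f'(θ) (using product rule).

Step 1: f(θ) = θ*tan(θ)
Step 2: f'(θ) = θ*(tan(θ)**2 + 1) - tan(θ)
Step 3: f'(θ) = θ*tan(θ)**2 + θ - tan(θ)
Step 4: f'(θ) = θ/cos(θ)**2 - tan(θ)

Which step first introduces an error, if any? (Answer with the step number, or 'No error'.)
Step 2

Step 2 is incorrect due to a sign flip.
The step shows: θ*(tan(θ)**2 + 1) - tan(θ)
The correct value should be: θ*(tan(θ)**2 + 1) + tan(θ)

Explanation: The sign of one term was flipped: the term tan(θ) was incorrectly written as -tan(θ)
The later steps are derived from this incorrect expression, so the error originates in Step 2.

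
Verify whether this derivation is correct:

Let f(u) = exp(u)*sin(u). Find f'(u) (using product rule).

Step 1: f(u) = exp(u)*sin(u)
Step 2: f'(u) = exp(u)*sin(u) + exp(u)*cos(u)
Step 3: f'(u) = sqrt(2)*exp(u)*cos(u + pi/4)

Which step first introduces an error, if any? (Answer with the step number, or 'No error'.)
Step 3

Step 3 is incorrect due to a wrong trig function.
The step shows: sqrt(2)*exp(u)*cos(u + pi/4)
The correct value should be: sqrt(2)*exp(u)*sin(u + pi/4)

Explanation: sin(u + pi/4) was incorrectly written as cos(u + pi/4): the term sqrt(2)*exp(u)*sin(u + pi/4) was incorrectly written as sqrt(2)*exp(u)*cos(u + pi/4)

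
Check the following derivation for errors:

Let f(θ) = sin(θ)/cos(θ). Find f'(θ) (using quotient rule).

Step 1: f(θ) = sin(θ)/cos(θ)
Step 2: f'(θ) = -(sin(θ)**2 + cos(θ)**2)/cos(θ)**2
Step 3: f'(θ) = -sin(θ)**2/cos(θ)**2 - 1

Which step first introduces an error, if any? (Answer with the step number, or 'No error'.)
Step 2

Step 2 is incorrect due to a sign flip.
The step shows: -(sin(θ)**2 + cos(θ)**2)/cos(θ)**2
The correct value should be: (sin(θ)**2 + cos(θ)**2)/cos(θ)**2

Explanation: The sign of the whole expression was flipped: the term (sin(θ)**2 + cos(θ)**2)/cos(θ)**2 was incorrectly written as -(sin(θ)**2 + cos(θ)**2)/cos(θ)**2
The later steps are derived from this incorrect expression, so the error originates in Step 2.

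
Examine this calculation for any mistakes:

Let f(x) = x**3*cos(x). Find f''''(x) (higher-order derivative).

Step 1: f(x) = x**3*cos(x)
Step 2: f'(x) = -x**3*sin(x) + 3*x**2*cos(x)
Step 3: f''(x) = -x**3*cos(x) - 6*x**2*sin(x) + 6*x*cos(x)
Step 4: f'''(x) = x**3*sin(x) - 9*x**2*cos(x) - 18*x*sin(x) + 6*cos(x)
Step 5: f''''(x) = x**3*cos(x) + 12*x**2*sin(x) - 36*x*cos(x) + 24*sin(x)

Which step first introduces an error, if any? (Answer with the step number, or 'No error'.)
Step 5

Step 5 is incorrect due to a sign flip.
The step shows: x**3*cos(x) + 12*x**2*sin(x) - 36*x*cos(x) + 24*sin(x)
The correct value should be: x**3*cos(x) + 12*x**2*sin(x) - 36*x*cos(x) - 24*sin(x)

Explanation: The sign of one term was flipped: the term -24*sin(x) was incorrectly written as 24*sin(x)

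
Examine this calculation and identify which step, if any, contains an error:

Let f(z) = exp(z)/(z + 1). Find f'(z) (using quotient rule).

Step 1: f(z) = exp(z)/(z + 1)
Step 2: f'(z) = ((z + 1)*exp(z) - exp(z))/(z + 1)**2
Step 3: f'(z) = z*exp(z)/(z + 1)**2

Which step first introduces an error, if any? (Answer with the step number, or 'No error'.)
No error

All steps in this derivation are correct.
The final answer f'(z) = z*exp(z)/(z + 1)**2 is valid.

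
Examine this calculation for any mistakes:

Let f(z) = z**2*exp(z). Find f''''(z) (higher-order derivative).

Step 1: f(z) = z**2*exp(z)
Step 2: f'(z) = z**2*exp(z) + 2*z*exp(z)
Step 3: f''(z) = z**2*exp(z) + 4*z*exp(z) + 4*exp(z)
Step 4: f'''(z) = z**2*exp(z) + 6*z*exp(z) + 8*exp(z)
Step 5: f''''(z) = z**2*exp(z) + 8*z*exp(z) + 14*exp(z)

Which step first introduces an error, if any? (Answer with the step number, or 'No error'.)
Step 3

Step 3 is incorrect due to a wrong coefficient.
The step shows: z**2*exp(z) + 4*z*exp(z) + 4*exp(z)
The correct value should be: z**2*exp(z) + 4*z*exp(z) + 2*exp(z)

Explanation: The coefficient 2 was incorrectly written as 4: the term 2*exp(z) was incorrectly written as 4*exp(z)
The later steps are derived from this incorrect expression, so the error originates in Step 3.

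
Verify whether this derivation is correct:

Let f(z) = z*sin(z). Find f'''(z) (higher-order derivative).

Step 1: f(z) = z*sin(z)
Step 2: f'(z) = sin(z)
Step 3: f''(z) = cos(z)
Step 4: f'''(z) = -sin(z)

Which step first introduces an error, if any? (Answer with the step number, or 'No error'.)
Step 2

Step 2 is incorrect due to a dropped term.
The step shows: sin(z)
The correct value should be: z*cos(z) + sin(z)

Explanation: A term was dropped: the term z*cos(z) was incorrectly omitted
The later steps are derived from this incorrect expression, so the error originates in Step 2.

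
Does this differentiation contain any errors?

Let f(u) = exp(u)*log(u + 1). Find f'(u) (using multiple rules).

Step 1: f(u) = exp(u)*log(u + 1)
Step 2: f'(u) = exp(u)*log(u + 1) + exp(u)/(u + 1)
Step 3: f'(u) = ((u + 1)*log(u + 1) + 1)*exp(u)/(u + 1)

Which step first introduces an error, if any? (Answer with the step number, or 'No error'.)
No error

All steps in this derivation are correct.
The final answer f'(u) = ((u + 1)*log(u + 1) + 1)*exp(u)/(u + 1) is valid.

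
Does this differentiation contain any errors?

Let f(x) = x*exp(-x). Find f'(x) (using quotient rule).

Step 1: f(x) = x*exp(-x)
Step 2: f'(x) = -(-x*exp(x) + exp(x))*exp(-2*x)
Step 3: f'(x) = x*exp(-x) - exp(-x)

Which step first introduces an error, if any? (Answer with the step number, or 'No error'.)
Step 2

Step 2 is incorrect due to a sign flip.
The step shows: -(-x*exp(x) + exp(x))*exp(-2*x)
The correct value should be: (-x*exp(x) + exp(x))*exp(-2*x)

Explanation: The sign of the whole expression was flipped: the term (-x*exp(x) + exp(x))*exp(-2*x) was incorrectly written as -(-x*exp(x) + exp(x))*exp(-2*x)
The later steps are derived from this incorrect expression, so the error originates in Step 2.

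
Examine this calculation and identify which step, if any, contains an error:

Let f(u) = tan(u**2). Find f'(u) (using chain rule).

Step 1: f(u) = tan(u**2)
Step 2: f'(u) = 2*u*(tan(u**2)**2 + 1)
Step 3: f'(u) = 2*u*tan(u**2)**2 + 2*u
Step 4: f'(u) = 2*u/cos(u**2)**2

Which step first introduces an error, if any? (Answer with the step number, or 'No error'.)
No error

All steps in this derivation are correct.
The final answer f'(u) = 2*u/cos(u**2)**2 is valid.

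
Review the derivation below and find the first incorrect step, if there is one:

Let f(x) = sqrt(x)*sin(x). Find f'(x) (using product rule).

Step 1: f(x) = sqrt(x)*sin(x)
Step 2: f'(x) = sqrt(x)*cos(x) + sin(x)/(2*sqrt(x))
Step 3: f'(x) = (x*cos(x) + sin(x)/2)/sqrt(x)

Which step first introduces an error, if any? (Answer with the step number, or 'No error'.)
No error

All steps in this derivation are correct.
The final answer f'(x) = (x*cos(x) + sin(x)/2)/sqrt(x) is valid.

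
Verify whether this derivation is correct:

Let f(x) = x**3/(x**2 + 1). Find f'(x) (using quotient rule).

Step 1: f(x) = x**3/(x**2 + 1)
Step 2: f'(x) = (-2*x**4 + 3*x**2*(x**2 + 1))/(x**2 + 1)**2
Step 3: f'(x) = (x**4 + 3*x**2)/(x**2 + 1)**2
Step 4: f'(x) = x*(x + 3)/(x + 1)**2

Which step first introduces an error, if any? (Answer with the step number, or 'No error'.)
Step 4

Step 4 is incorrect due to a wrong exponent.
The step shows: x*(x + 3)/(x + 1)**2
The correct value should be: x**2*(x**2 + 3)/(x**2 + 1)**2

Explanation: The exponent 2 on x was incorrectly written as 1: the term x**2*(x**2 + 3)/(x**2 + 1)**2 was incorrectly written as x*(x + 3)/(x + 1)**2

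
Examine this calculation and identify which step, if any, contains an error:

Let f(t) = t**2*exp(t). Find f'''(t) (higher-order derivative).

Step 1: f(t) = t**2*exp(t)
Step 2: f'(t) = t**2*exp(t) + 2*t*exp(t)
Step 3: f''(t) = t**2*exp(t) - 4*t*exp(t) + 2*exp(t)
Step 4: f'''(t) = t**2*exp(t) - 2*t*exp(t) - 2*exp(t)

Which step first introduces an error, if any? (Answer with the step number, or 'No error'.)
Step 3

Step 3 is incorrect due to a sign flip.
The step shows: t**2*exp(t) - 4*t*exp(t) + 2*exp(t)
The correct value should be: t**2*exp(t) + 4*t*exp(t) + 2*exp(t)

Explanation: The sign of one term was flipped: the term 4*t*exp(t) was incorrectly written as -4*t*exp(t)
The later steps are derived from this incorrect expression, so the error originates in Step 3.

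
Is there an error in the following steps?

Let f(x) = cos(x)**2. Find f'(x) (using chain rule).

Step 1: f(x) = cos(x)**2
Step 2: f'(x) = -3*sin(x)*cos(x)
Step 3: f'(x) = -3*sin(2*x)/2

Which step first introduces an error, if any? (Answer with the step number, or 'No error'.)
Step 2

Step 2 is incorrect due to a wrong coefficient.
The step shows: -3*sin(x)*cos(x)
The correct value should be: -2*sin(x)*cos(x)

Explanation: The coefficient -2 was incorrectly written as -3: the term -2*sin(x)*cos(x) was incorrectly written as -3*sin(x)*cos(x)
The later steps are derived from this incorrect expression, so the error originates in Step 2.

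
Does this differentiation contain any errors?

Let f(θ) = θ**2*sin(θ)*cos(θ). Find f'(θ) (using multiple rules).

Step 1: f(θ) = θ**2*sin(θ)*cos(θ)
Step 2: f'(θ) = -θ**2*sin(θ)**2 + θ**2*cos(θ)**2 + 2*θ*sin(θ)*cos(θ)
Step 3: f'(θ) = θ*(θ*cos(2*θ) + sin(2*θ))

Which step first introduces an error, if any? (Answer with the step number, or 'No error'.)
No error

All steps in this derivation are correct.
The final answer f'(θ) = θ*(θ*cos(2*θ) + sin(2*θ)) is valid.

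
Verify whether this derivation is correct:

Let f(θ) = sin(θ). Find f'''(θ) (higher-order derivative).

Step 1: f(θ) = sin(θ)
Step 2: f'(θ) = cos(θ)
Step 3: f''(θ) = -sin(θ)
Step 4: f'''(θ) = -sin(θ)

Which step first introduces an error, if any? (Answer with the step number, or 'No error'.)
Step 4

Step 4 is incorrect due to a wrong trig function.
The step shows: -sin(θ)
The correct value should be: -cos(θ)

Explanation: cos(θ) was incorrectly written as sin(θ): the term -cos(θ) was incorrectly written as -sin(θ)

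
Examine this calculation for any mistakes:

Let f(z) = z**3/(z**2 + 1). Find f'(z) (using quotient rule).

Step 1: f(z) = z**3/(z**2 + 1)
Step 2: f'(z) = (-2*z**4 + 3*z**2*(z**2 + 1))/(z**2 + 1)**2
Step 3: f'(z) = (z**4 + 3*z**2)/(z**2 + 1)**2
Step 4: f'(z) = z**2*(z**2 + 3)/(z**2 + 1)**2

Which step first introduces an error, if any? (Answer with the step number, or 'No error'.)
No error

All steps in this derivation are correct.
The final answer f'(z) = z**2*(z**2 + 3)/(z**2 + 1)**2 is valid.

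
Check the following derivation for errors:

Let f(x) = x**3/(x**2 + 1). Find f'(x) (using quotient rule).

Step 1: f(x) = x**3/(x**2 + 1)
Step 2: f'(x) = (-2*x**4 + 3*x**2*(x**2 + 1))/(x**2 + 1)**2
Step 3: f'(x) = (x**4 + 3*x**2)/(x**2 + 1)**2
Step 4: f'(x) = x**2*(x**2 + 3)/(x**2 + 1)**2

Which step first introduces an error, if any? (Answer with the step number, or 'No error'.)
No error

All steps in this derivation are correct.
The final answer f'(x) = x**2*(x**2 + 3)/(x**2 + 1)**2 is valid.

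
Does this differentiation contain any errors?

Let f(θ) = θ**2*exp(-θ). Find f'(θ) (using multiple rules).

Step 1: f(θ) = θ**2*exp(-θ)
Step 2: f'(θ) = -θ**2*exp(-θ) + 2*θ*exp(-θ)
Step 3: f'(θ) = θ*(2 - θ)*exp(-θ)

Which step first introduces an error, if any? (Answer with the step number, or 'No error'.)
No error

All steps in this derivation are correct.
The final answer f'(θ) = θ*(2 - θ)*exp(-θ) is valid.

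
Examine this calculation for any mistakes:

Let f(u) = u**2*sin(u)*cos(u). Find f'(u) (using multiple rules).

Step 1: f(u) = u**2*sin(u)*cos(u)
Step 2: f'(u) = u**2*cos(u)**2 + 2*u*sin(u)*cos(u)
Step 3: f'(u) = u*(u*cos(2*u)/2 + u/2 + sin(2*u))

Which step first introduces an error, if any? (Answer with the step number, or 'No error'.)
Step 2

Step 2 is incorrect due to a dropped term.
The step shows: u**2*cos(u)**2 + 2*u*sin(u)*cos(u)
The correct value should be: -u**2*sin(u)**2 + u**2*cos(u)**2 + 2*u*sin(u)*cos(u)

Explanation: A term was dropped: the term -u**2*sin(u)**2 was incorrectly omitted
The later steps are derived from this incorrect expression, so the error originates in Step 2.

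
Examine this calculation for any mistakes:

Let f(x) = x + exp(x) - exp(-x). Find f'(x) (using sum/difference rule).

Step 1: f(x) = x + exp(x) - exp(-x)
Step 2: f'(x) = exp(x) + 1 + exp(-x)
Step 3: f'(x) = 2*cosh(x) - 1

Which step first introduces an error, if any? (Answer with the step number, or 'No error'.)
Step 3

Step 3 is incorrect due to a sign flip.
The step shows: 2*cosh(x) - 1
The correct value should be: 2*cosh(x) + 1

Explanation: The sign of one term was flipped: the term 1 was incorrectly written as -1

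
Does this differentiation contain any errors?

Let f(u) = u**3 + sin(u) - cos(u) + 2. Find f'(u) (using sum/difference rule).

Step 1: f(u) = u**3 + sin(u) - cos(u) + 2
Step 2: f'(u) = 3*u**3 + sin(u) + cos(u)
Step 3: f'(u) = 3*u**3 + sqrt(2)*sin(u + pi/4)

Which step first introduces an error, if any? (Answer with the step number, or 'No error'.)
Step 2

Step 2 is incorrect due to a wrong exponent.
The step shows: 3*u**3 + sin(u) + cos(u)
The correct value should be: 3*u**2 + sin(u) + cos(u)

Explanation: The exponent 2 on u was incorrectly written as 3: the term 3*u**2 was incorrectly written as 3*u**3
The later steps are derived from this incorrect expression, so the error originates in Step 2.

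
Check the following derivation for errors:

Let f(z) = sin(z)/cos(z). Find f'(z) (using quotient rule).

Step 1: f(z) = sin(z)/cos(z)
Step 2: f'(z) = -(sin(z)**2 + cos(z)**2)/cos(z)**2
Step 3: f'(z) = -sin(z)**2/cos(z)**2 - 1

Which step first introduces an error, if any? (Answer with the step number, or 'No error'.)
Step 2

Step 2 is incorrect due to a sign flip.
The step shows: -(sin(z)**2 + cos(z)**2)/cos(z)**2
The correct value should be: (sin(z)**2 + cos(z)**2)/cos(z)**2

Explanation: The sign of the whole expression was flipped: the term (sin(z)**2 + cos(z)**2)/cos(z)**2 was incorrectly written as -(sin(z)**2 + cos(z)**2)/cos(z)**2
The later steps are derived from this incorrect expression, so the error originates in Step 2.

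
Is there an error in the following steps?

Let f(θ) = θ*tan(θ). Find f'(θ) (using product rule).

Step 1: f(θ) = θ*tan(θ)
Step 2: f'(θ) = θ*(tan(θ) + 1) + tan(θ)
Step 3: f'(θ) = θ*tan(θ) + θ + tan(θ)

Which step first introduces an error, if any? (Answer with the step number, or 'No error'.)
Step 2

Step 2 is incorrect due to a wrong exponent.
The step shows: θ*(tan(θ) + 1) + tan(θ)
The correct value should be: θ*(tan(θ)**2 + 1) + tan(θ)

Explanation: The exponent 2 on tan(θ) was incorrectly written as 1: the term θ*(tan(θ)**2 + 1) was incorrectly written as θ*(tan(θ) + 1)
The later steps are derived from this incorrect expression, so the error originates in Step 2.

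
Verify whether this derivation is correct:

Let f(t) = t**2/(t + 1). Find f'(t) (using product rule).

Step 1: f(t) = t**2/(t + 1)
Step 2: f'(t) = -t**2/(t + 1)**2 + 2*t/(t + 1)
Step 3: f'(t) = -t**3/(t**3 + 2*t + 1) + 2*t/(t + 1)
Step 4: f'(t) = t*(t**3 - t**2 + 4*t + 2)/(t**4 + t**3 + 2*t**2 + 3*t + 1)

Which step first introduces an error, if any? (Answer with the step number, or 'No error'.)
Step 3

Step 3 is incorrect due to a wrong exponent.
The step shows: -t**3/(t**3 + 2*t + 1) + 2*t/(t + 1)
The correct value should be: -t**2/(t**2 + 2*t + 1) + 2*t/(t + 1)

Explanation: The exponent 2 on t was incorrectly written as 3: the term -t**2/(t**2 + 2*t + 1) was incorrectly written as -t**3/(t**3 + 2*t + 1)
The later steps are derived from this incorrect expression, so the error originates in Step 3.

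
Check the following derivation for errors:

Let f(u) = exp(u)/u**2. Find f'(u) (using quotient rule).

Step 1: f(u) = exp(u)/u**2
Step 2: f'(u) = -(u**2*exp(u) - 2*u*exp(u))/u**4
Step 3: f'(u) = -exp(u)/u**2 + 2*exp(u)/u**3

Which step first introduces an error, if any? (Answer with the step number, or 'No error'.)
Step 2

Step 2 is incorrect due to a sign flip.
The step shows: -(u**2*exp(u) - 2*u*exp(u))/u**4
The correct value should be: (u**2*exp(u) - 2*u*exp(u))/u**4

Explanation: The sign of the whole expression was flipped: the term (u**2*exp(u) - 2*u*exp(u))/u**4 was incorrectly written as -(u**2*exp(u) - 2*u*exp(u))/u**4
The later steps are derived from this incorrect expression, so the error originates in Step 2.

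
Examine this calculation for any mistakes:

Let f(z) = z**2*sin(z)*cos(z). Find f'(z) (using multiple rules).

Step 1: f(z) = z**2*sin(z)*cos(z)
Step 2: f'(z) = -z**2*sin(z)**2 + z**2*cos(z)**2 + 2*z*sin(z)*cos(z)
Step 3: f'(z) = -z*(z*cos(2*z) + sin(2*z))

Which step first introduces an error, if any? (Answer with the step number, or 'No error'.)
Step 3

Step 3 is incorrect due to a sign flip.
The step shows: -z*(z*cos(2*z) + sin(2*z))
The correct value should be: z*(z*cos(2*z) + sin(2*z))

Explanation: The sign of the whole expression was flipped: the term z*(z*cos(2*z) + sin(2*z)) was incorrectly written as -z*(z*cos(2*z) + sin(2*z))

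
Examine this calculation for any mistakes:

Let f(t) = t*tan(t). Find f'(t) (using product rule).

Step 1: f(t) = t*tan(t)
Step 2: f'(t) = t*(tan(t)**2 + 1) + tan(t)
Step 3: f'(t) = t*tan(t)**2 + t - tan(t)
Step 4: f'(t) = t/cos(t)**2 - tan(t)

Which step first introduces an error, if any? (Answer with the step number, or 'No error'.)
Step 3

Step 3 is incorrect due to a sign flip.
The step shows: t*tan(t)**2 + t - tan(t)
The correct value should be: t*tan(t)**2 + t + tan(t)

Explanation: The sign of one term was flipped: the term tan(t) was incorrectly written as -tan(t)
The later steps are derived from this incorrect expression, so the error originates in Step 3.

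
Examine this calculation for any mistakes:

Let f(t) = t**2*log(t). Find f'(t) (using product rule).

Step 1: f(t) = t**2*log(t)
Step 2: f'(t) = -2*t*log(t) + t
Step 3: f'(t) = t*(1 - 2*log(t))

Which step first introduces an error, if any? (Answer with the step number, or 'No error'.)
Step 2

Step 2 is incorrect due to a sign flip.
The step shows: -2*t*log(t) + t
The correct value should be: 2*t*log(t) + t

Explanation: The sign of one term was flipped: the term 2*t*log(t) was incorrectly written as -2*t*log(t)
The later steps are derived from this incorrect expression, so the error originates in Step 2.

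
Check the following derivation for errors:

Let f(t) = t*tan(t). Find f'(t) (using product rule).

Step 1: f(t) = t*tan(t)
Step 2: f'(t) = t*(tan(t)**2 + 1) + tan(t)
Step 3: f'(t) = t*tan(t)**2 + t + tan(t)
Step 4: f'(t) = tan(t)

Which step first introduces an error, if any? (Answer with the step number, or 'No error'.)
Step 4

Step 4 is incorrect due to a dropped term.
The step shows: tan(t)
The correct value should be: t/cos(t)**2 + tan(t)

Explanation: A term was dropped: the term t/cos(t)**2 was incorrectly omitted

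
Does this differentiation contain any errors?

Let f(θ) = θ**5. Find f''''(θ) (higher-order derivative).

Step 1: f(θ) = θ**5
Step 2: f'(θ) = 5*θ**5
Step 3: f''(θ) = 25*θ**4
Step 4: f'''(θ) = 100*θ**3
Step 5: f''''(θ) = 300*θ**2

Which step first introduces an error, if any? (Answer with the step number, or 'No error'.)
Step 2

Step 2 is incorrect due to a wrong exponent.
The step shows: 5*θ**5
The correct value should be: 5*θ**4

Explanation: The exponent 4 on θ was incorrectly written as 5: the term 5*θ**4 was incorrectly written as 5*θ**5
The later steps are derived from this incorrect expression, so the error originates in Step 2.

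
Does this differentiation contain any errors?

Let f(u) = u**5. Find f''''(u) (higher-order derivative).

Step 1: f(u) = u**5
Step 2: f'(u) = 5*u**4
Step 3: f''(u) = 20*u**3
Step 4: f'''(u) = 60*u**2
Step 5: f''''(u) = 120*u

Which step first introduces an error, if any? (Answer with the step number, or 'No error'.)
No error

All steps in this derivation are correct.
The final answer f''''(u) = 120*u is valid.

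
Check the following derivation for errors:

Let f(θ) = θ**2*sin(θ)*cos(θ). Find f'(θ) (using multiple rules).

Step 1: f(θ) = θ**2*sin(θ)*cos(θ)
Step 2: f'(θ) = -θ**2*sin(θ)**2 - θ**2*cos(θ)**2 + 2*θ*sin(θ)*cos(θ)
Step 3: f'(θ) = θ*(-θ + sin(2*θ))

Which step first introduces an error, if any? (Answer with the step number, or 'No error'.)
Step 2

Step 2 is incorrect due to a sign flip.
The step shows: -θ**2*sin(θ)**2 - θ**2*cos(θ)**2 + 2*θ*sin(θ)*cos(θ)
The correct value should be: -θ**2*sin(θ)**2 + θ**2*cos(θ)**2 + 2*θ*sin(θ)*cos(θ)

Explanation: The sign of one term was flipped: the term θ**2*cos(θ)**2 was incorrectly written as -θ**2*cos(θ)**2
The later steps are derived from this incorrect expression, so the error originates in Step 2.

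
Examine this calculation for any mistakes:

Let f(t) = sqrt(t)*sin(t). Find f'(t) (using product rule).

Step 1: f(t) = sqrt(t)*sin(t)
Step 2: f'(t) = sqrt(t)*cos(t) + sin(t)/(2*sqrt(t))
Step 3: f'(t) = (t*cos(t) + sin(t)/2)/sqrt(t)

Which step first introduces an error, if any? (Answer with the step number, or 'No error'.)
No error

All steps in this derivation are correct.
The final answer f'(t) = (t*cos(t) + sin(t)/2)/sqrt(t) is valid.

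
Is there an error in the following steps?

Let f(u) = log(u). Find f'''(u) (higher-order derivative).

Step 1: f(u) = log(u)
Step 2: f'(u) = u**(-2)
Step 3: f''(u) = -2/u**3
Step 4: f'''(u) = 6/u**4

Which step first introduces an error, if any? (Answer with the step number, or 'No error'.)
Step 2

Step 2 is incorrect due to a wrong exponent.
The step shows: u**(-2)
The correct value should be: 1/u

Explanation: The exponent -1 on u was incorrectly written as -2: the term 1/u was incorrectly written as u**(-2)
The later steps are derived from this incorrect expression, so the error originates in Step 2.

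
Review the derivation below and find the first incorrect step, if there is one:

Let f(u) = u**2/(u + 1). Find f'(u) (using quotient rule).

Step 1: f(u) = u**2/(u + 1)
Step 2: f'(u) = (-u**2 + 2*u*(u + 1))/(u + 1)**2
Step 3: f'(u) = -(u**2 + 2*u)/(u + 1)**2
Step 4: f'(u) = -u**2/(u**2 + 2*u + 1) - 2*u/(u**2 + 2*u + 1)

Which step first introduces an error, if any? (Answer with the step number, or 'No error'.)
Step 3

Step 3 is incorrect due to a sign flip.
The step shows: -(u**2 + 2*u)/(u + 1)**2
The correct value should be: (u**2 + 2*u)/(u + 1)**2

Explanation: The sign of the whole expression was flipped: the term (u**2 + 2*u)/(u + 1)**2 was incorrectly written as -(u**2 + 2*u)/(u + 1)**2
The later steps are derived from this incorrect expression, so the error originates in Step 3.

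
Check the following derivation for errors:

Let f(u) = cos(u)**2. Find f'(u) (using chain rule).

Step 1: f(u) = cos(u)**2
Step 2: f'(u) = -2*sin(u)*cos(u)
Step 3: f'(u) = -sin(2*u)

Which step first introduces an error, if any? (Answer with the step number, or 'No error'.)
No error

All steps in this derivation are correct.
The final answer f'(u) = -sin(2*u) is valid.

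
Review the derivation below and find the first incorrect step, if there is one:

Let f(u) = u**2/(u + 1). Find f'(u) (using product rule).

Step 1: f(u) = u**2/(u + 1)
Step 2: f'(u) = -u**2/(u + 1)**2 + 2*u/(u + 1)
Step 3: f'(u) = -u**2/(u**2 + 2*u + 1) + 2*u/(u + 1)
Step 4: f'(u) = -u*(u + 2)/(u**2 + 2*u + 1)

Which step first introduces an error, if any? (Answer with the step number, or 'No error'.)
Step 4

Step 4 is incorrect due to a sign flip.
The step shows: -u*(u + 2)/(u**2 + 2*u + 1)
The correct value should be: u*(u + 2)/(u**2 + 2*u + 1)

Explanation: The sign of the whole expression was flipped: the term u*(u + 2)/(u**2 + 2*u + 1) was incorrectly written as -u*(u + 2)/(u**2 + 2*u + 1)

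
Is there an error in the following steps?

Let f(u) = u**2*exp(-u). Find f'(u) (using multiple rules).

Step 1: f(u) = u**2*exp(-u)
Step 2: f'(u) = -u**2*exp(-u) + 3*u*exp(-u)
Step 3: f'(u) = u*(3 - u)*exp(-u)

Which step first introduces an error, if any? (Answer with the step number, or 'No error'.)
Step 2

Step 2 is incorrect due to a wrong coefficient.
The step shows: -u**2*exp(-u) + 3*u*exp(-u)
The correct value should be: -u**2*exp(-u) + 2*u*exp(-u)

Explanation: The coefficient 2 was incorrectly written as 3: the term 2*u*exp(-u) was incorrectly written as 3*u*exp(-u)
The later steps are derived from this incorrect expression, so the error originates in Step 2.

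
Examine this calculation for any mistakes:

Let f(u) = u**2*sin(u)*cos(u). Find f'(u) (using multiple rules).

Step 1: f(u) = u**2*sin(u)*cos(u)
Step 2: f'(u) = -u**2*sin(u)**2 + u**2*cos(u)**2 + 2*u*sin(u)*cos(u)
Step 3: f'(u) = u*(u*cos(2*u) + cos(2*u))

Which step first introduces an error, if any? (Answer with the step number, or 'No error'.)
Step 3

Step 3 is incorrect due to a wrong trig function.
The step shows: u*(u*cos(2*u) + cos(2*u))
The correct value should be: u*(u*cos(2*u) + sin(2*u))

Explanation: sin(2*u) was incorrectly written as cos(2*u): the term u*(u*cos(2*u) + sin(2*u)) was incorrectly written as u*(u*cos(2*u) + cos(2*u))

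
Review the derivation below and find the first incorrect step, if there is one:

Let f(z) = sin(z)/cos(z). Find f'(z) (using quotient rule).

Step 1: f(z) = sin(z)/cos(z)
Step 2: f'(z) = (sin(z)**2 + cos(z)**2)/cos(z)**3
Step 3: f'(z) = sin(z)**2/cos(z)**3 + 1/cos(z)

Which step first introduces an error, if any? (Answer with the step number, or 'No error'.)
Step 2

Step 2 is incorrect due to a wrong exponent.
The step shows: (sin(z)**2 + cos(z)**2)/cos(z)**3
The correct value should be: (sin(z)**2 + cos(z)**2)/cos(z)**2

Explanation: The exponent -2 on cos(z) was incorrectly written as -3: the term (sin(z)**2 + cos(z)**2)/cos(z)**2 was incorrectly written as (sin(z)**2 + cos(z)**2)/cos(z)**3
The later steps are derived from this incorrect expression, so the error originates in Step 2.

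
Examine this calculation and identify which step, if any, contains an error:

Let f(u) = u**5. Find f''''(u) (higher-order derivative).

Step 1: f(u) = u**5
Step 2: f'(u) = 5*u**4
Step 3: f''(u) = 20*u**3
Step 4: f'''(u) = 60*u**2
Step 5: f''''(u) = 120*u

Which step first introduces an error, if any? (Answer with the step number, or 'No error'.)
No error

All steps in this derivation are correct.
The final answer f''''(u) = 120*u is valid.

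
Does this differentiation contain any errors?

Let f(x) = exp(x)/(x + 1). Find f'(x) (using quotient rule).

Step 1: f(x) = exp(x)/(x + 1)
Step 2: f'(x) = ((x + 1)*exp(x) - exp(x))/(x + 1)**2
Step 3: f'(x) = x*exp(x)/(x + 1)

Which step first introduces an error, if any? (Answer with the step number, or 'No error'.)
Step 3

Step 3 is incorrect due to a wrong exponent.
The step shows: x*exp(x)/(x + 1)
The correct value should be: x*exp(x)/(x + 1)**2

Explanation: The exponent -2 on x + 1 was incorrectly written as -1: the term x*exp(x)/(x + 1)**2 was incorrectly written as x*exp(x)/(x + 1)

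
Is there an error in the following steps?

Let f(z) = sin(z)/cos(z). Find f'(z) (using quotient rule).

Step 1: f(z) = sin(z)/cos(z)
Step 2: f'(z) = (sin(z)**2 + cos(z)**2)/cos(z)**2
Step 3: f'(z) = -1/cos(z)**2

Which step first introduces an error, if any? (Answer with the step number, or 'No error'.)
Step 3

Step 3 is incorrect due to a sign flip.
The step shows: -1/cos(z)**2
The correct value should be: cos(z)**(-2)

Explanation: The sign of the whole expression was flipped: the term cos(z)**(-2) was incorrectly written as -1/cos(z)**2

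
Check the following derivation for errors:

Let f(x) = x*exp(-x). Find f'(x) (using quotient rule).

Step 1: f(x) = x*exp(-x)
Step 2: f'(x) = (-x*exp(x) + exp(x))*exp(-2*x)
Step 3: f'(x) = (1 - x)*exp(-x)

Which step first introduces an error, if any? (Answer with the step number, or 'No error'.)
No error

All steps in this derivation are correct.
The final answer f'(x) = (1 - x)*exp(-x) is valid.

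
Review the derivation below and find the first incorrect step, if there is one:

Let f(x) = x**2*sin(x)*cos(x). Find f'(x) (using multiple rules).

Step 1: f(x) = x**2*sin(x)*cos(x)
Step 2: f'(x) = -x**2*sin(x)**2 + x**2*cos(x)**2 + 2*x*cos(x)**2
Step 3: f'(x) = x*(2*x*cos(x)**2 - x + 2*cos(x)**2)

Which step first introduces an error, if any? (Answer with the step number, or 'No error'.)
Step 2

Step 2 is incorrect due to a wrong trig function.
The step shows: -x**2*sin(x)**2 + x**2*cos(x)**2 + 2*x*cos(x)**2
The correct value should be: -x**2*sin(x)**2 + x**2*cos(x)**2 + 2*x*sin(x)*cos(x)

Explanation: sin(x) was incorrectly written as cos(x): the term 2*x*sin(x)*cos(x) was incorrectly written as 2*x*cos(x)**2
The later steps are derived from this incorrect expression, so the error originates in Step 2.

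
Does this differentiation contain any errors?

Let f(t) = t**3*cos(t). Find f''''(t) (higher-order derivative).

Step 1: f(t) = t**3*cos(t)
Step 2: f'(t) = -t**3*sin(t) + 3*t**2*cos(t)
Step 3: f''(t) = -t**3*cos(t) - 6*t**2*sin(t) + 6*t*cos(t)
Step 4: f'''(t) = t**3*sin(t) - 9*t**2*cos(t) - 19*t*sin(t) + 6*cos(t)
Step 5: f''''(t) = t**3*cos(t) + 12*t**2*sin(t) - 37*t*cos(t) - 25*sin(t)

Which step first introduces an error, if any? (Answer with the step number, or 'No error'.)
Step 4

Step 4 is incorrect due to a wrong coefficient.
The step shows: t**3*sin(t) - 9*t**2*cos(t) - 19*t*sin(t) + 6*cos(t)
The correct value should be: t**3*sin(t) - 9*t**2*cos(t) - 18*t*sin(t) + 6*cos(t)

Explanation: The coefficient -18 was incorrectly written as -19: the term -18*t*sin(t) was incorrectly written as -19*t*sin(t)
The later steps are derived from this incorrect expression, so the error originates in Step 4.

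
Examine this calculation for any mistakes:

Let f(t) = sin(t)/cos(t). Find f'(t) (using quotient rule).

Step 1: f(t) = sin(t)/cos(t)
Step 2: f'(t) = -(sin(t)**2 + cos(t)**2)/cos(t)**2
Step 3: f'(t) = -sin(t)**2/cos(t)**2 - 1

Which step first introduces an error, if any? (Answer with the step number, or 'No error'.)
Step 2

Step 2 is incorrect due to a sign flip.
The step shows: -(sin(t)**2 + cos(t)**2)/cos(t)**2
The correct value should be: (sin(t)**2 + cos(t)**2)/cos(t)**2

Explanation: The sign of the whole expression was flipped: the term (sin(t)**2 + cos(t)**2)/cos(t)**2 was incorrectly written as -(sin(t)**2 + cos(t)**2)/cos(t)**2
The later steps are derived from this incorrect expression, so the error originates in Step 2.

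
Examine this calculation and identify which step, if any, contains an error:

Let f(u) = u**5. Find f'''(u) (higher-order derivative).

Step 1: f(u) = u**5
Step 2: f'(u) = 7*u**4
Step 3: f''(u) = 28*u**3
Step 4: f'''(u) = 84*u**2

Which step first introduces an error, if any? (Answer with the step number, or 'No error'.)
Step 2

Step 2 is incorrect due to a wrong coefficient.
The step shows: 7*u**4
The correct value should be: 5*u**4

Explanation: The coefficient 5 was incorrectly written as 7: the term 5*u**4 was incorrectly written as 7*u**4
The later steps are derived from this incorrect expression, so the error originates in Step 2.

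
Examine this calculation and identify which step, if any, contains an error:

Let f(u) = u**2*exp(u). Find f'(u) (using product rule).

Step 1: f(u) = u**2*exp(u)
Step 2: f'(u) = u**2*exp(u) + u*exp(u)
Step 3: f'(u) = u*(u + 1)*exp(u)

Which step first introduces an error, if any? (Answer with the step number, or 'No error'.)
Step 2

Step 2 is incorrect due to a wrong coefficient.
The step shows: u**2*exp(u) + u*exp(u)
The correct value should be: u**2*exp(u) + 2*u*exp(u)

Explanation: The coefficient 2 was incorrectly written as 1: the term 2*u*exp(u) was incorrectly written as u*exp(u)
The later steps are derived from this incorrect expression, so the error originates in Step 2.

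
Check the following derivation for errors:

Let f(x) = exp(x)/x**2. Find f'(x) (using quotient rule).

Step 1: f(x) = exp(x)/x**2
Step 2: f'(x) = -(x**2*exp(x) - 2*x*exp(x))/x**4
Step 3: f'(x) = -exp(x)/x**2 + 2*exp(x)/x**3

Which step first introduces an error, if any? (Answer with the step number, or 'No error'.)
Step 2

Step 2 is incorrect due to a sign flip.
The step shows: -(x**2*exp(x) - 2*x*exp(x))/x**4
The correct value should be: (x**2*exp(x) - 2*x*exp(x))/x**4

Explanation: The sign of the whole expression was flipped: the term (x**2*exp(x) - 2*x*exp(x))/x**4 was incorrectly written as -(x**2*exp(x) - 2*x*exp(x))/x**4
The later steps are derived from this incorrect expression, so the error originates in Step 2.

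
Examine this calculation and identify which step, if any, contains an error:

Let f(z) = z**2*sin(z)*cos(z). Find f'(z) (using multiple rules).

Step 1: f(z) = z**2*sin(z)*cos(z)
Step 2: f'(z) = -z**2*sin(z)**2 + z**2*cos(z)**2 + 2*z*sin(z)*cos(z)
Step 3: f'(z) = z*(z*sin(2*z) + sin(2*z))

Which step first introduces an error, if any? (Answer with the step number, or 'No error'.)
Step 3

Step 3 is incorrect due to a wrong trig function.
The step shows: z*(z*sin(2*z) + sin(2*z))
The correct value should be: z*(z*cos(2*z) + sin(2*z))

Explanation: cos(2*z) was incorrectly written as sin(2*z): the term z*(z*cos(2*z) + sin(2*z)) was incorrectly written as z*(z*sin(2*z) + sin(2*z))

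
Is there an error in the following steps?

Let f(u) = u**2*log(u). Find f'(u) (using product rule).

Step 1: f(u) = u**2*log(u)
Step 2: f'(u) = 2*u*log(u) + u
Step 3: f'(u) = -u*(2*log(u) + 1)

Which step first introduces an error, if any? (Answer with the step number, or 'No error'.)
Step 3

Step 3 is incorrect due to a sign flip.
The step shows: -u*(2*log(u) + 1)
The correct value should be: u*(2*log(u) + 1)

Explanation: The sign of the whole expression was flipped: the term u*(2*log(u) + 1) was incorrectly written as -u*(2*log(u) + 1)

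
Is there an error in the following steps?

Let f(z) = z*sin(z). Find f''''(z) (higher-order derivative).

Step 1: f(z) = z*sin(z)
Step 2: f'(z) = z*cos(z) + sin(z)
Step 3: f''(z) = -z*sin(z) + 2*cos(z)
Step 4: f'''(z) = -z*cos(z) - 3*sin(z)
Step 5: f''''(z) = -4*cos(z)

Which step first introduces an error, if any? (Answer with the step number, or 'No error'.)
Step 5

Step 5 is incorrect due to a dropped term.
The step shows: -4*cos(z)
The correct value should be: z*sin(z) - 4*cos(z)

Explanation: A term was dropped: the term z*sin(z) was incorrectly omitted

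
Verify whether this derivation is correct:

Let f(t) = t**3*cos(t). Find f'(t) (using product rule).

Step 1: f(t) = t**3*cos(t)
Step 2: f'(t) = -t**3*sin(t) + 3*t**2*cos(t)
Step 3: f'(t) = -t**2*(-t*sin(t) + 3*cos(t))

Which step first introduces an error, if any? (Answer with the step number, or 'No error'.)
Step 3

Step 3 is incorrect due to a sign flip.
The step shows: -t**2*(-t*sin(t) + 3*cos(t))
The correct value should be: t**2*(-t*sin(t) + 3*cos(t))

Explanation: The sign of the whole expression was flipped: the term t**2*(-t*sin(t) + 3*cos(t)) was incorrectly written as -t**2*(-t*sin(t) + 3*cos(t))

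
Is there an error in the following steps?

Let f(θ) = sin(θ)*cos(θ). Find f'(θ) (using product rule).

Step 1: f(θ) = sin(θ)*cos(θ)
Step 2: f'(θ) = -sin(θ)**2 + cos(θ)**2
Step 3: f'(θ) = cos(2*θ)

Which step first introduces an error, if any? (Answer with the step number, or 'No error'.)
No error

All steps in this derivation are correct.
The final answer f'(θ) = cos(2*θ) is valid.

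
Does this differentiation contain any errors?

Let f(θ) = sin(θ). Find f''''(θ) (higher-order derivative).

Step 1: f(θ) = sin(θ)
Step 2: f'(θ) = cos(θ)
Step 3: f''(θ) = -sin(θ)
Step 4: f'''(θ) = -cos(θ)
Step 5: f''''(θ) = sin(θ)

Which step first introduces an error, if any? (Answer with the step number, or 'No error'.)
No error

All steps in this derivation are correct.
The final answer f''''(θ) = sin(θ) is valid.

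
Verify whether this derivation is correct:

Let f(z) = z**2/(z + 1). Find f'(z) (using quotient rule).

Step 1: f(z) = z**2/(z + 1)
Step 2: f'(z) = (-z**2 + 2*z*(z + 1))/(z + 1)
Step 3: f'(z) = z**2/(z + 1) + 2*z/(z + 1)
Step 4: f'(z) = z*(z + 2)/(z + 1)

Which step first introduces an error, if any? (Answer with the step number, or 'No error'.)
Step 2

Step 2 is incorrect due to a wrong exponent.
The step shows: (-z**2 + 2*z*(z + 1))/(z + 1)
The correct value should be: (-z**2 + 2*z*(z + 1))/(z + 1)**2

Explanation: The exponent -2 on z + 1 was incorrectly written as -1: the term (-z**2 + 2*z*(z + 1))/(z + 1)**2 was incorrectly written as (-z**2 + 2*z*(z + 1))/(z + 1)
The later steps are derived from this incorrect expression, so the error originates in Step 2.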